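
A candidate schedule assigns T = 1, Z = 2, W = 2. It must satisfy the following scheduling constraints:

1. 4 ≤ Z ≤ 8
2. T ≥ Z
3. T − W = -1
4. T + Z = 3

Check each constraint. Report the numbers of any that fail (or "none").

Constraints 1, 2 are violated.

1. Z = 2 is outside [4, 8]  no
2. T = 1, Z = 2; 1 < 2 (want ≥)  no
3. T − W = 1 − 2 = -1  yes
4. T + Z = 1 + 2 = 3  yes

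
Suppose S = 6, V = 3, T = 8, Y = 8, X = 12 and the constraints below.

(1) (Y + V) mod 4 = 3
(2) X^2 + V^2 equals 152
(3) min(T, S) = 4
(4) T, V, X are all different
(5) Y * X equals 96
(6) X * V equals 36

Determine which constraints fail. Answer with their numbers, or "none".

Violated: 2, 3.

(1) Y + V = 11; 11 mod 4 = 3 — OK.
(2) X^2 + V^2 = 12^2 + 3^2 = 144 + 9 = 153, not 152 — violated.
(3) min(8, 6) = 6, not 4 — violated.
(4) values 8, 3, 12 are pairwise distinct — OK.
(5) Y * X = 8 * 12 = 96 — OK.
(6) X * V = 12 * 3 = 36 — OK.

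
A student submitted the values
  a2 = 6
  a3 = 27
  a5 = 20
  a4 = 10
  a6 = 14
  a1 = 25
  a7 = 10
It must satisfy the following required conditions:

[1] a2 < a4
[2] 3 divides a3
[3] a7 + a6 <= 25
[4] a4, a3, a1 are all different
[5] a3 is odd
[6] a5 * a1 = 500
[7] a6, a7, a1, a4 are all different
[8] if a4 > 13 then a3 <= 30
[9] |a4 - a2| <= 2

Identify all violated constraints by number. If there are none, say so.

Constraints 7 and 9 do not hold.

[1] a2 = 6, a4 = 10; 6 < 10  ✓
[2] 27 / 3 = 9, so 3 divides 27  ✓
[3] a7 + a6 = 10 + 14 = 24; 24 ≤ 25  ✓
[4] values 10, 27, 25 are pairwise distinct  ✓
[5] a3 = 27 is odd  ✓
[6] a5 * a1 = 20 * 25 = 500  ✓
[7] a7 = a4 = 10, not all different  ✗
[8] a4 = 10, not > 13; antecedent false, conditional vacuously true  ✓
[9] |10 - 6| = 4; 4 > 2, exceeds bound 2  ✗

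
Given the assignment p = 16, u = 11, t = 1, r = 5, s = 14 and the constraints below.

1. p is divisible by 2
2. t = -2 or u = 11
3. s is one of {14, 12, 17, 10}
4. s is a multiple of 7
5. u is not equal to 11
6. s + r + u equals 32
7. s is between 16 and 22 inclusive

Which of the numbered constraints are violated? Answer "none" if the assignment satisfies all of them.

1. 16 / 2 = 8, so 2 divides 16  yes
2. t = 1 ≠ -2, but u = 11 = 11 (second disjunct)  yes
3. s = 14 is in {14, 12, 17, 10}  yes
4. 14 / 7 = 2, so 7 divides 14  yes
5. u = 11, but 11 is required to differ  no
6. s + r + u = 14 + 5 + 11 = 30, not 32  no
7. s = 14 is outside [16, 22]  no

Constraints 5, 6, and 7 do not hold.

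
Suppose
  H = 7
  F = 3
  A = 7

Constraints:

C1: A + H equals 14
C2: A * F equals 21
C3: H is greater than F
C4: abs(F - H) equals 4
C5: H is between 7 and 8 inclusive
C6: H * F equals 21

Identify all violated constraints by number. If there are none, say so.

The assignment satisfies every constraint.

C1: A + H = 7 + 7 = 14  holds
C2: A * F = 7 * 3 = 21  holds
C3: H = 7, F = 3; 7 > 3  holds
C4: abs(3 - 7) = 4  holds
C5: H = 7 lies in [7, 8]  holds
C6: H * F = 7 * 3 = 21  holds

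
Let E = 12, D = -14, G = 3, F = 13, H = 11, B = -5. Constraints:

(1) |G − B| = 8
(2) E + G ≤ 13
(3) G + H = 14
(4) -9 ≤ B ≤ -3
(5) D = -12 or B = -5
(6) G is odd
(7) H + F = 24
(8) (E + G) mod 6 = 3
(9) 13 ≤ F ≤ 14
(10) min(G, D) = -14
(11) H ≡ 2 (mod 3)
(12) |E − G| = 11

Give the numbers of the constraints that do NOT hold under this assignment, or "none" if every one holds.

(1) |3 − (-5)| = 8 — satisfied.
(2) E + G = 12 + 3 = 15; 15 > 13, bound 13 not met — violated.
(3) G + H = 3 + 11 = 14 — satisfied.
(4) B = -5 lies in [-9, -3] — satisfied.
(5) D = -14 ≠ -12, but B = -5 = -5 (second disjunct) — satisfied.
(6) G = 3 is odd — satisfied.
(7) H + F = 11 + 13 = 24 — satisfied.
(8) E + G = 15; 15 mod 6 = 3 — satisfied.
(9) F = 13 lies in [13, 14] — satisfied.
(10) min(3, -14) = -14 — satisfied.
(11) 11 mod 3 = 2 — satisfied.
(12) |12 − 3| = 9, not 11 — violated.

The assignment fails constraints 2 and 12.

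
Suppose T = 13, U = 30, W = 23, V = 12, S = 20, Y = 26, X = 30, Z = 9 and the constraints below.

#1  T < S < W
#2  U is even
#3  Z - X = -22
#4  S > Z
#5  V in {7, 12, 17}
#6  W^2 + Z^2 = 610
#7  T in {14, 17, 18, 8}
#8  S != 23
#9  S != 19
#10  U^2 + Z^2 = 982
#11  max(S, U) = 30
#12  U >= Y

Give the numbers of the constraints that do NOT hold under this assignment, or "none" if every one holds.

No — constraints 3, 7, 10 are not satisfied.

#1 values 13 < 20 < 23 — OK.
#2 U = 30 is even — OK.
#3 Z - X = 9 - 30 = -21, not -22 — violated.
#4 S = 20, Z = 9; 20 > 9 — OK.
#5 V = 12 is in {7, 12, 17} — OK.
#6 W^2 + Z^2 = 23^2 + 9^2 = 529 + 81 = 610 — OK.
#7 T = 13 is not in {14, 17, 18, 8} — violated.
#8 S = 20, and 20 ≠ 23 — OK.
#9 S = 20, and 20 ≠ 19 — OK.
#10 U^2 + Z^2 = 30^2 + 9^2 = 900 + 81 = 981, not 982 — violated.
#11 max(20, 30) = 30 — OK.
#12 U = 30, Y = 26; 30 ≥ 26 — OK.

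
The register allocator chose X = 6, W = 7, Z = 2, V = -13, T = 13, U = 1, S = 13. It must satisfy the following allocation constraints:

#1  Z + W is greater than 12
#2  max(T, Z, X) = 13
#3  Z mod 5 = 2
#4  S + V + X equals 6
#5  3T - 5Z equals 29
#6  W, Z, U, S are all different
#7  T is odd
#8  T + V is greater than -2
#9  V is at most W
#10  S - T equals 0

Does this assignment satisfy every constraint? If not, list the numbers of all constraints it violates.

#1 Z + W = 2 + 7 = 9; 9 ≤ 12, bound 12 not met  FAIL
#2 max(13, 2, 6) = 13  OK
#3 2 mod 5 = 2  OK
#4 S + V + X = 13 + (-13) + 6 = 6  OK
#5 3T - 5Z = 3(13) - 5(2) = 29  OK
#6 values 7, 2, 1, 13 are pairwise distinct  OK
#7 T = 13 is odd  OK
#8 T + V = 13 + (-13) = 0; 0 > -2  OK
#9 V = -13, W = 7; -13 ≤ 7  OK
#10 S - T = 13 - 13 = 0  OK

The assignment fails constraint 1.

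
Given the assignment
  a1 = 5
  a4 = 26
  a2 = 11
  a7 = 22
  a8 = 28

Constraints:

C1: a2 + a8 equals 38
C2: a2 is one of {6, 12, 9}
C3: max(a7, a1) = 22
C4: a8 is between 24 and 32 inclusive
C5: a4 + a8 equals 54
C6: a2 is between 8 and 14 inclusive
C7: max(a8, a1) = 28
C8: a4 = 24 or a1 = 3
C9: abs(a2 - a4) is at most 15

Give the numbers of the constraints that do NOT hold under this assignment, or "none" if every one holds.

Constraints 1, 2, 8 are violated.

C1: a2 + a8 = 11 + 28 = 39, not 38 — violated.
C2: a2 = 11 is not in {6, 12, 9} — violated.
C3: max(22, 5) = 22 — OK.
C4: a8 = 28 lies in [24, 32] — OK.
C5: a4 + a8 = 26 + 28 = 54 — OK.
C6: a2 = 11 lies in [8, 14] — OK.
C7: max(28, 5) = 28 — OK.
C8: a4 = 26 ≠ 24 and a1 = 5 ≠ 3; both disjuncts false — violated.
C9: abs(11 - 26) = 15; 15 ≤ 15 — OK.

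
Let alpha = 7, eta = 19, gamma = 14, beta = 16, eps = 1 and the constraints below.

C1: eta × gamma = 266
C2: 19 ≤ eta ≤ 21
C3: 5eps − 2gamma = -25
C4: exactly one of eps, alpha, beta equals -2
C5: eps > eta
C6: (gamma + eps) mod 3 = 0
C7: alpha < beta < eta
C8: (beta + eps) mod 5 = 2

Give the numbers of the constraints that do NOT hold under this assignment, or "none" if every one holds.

Constraints 3, 4, 5 do not hold.

C1: eta × gamma = 19 × 14 = 266 — OK.
C2: eta = 19 lies in [19, 21] — OK.
C3: 5eps − 2gamma = 5(1) − 2(14) = -23, not -25 — violated.
C4: eps=1, alpha=7, beta=16; 0 of them equal -2, not exactly one — violated.
C5: eps = 1, eta = 19; 1 ≤ 19 (want >) — violated.
C6: gamma + eps = 15; 15 mod 3 = 0 — OK.
C7: values 7 < 16 < 19 — OK.
C8: beta + eps = 17; 17 mod 5 = 2 — OK.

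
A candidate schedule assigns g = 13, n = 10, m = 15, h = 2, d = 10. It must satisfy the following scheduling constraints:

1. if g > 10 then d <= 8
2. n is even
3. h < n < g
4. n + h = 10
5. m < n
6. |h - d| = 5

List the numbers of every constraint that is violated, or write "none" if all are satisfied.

1. g = 13 > 10, so we need d ≤ 8; but d = 10 > 8 — violated.
2. n = 10 is even — OK.
3. values 2 < 10 < 13 — OK.
4. n + h = 10 + 2 = 12, not 10 — violated.
5. m = 15, n = 10; 15 ≥ 10 (want <) — violated.
6. |2 - 10| = 8, not 5 — violated.

The assignment fails constraints 1, 4, 5, and 6.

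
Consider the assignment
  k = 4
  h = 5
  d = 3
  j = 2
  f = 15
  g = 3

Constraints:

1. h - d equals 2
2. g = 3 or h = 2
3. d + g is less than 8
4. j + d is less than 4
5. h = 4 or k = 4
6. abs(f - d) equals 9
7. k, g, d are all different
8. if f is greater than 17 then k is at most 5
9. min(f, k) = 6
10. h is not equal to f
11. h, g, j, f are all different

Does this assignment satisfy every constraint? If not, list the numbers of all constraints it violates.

Violated: 4, 6, 7, 9.

1. h - d = 5 - 3 = 2  OK
2. g = 3 = 3 (first disjunct)  OK
3. d + g = 3 + 3 = 6; 6 < 8  OK
4. j + d = 2 + 3 = 5; 5 ≥ 4, bound 4 not met  FAIL
5. h = 5 ≠ 4, but k = 4 = 4 (second disjunct)  OK
6. abs(15 - 3) = 12, not 9  FAIL
7. g = d = 3, not all different  FAIL
8. f = 15, not > 17; antecedent false, conditional vacuously true  OK
9. min(15, 4) = 4, not 6  FAIL
10. h = 5, f = 15; distinct  OK
11. values 5, 3, 2, 15 are pairwise distinct  OK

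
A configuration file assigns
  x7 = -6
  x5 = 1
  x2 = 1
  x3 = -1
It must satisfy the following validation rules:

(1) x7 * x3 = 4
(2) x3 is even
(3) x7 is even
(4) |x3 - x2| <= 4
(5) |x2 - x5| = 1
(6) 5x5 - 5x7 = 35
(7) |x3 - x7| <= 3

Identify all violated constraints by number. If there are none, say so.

(1) x7 * x3 = -6 * (-1) = 6, not 4  no
(2) x3 = -1 is odd  no
(3) x7 = -6 is even  yes
(4) |-1 - 1| = 2; 2 ≤ 4  yes
(5) |1 - 1| = 0, not 1  no
(6) 5x5 - 5x7 = 5(1) - 5(-6) = 35  yes
(7) |-1 - (-6)| = 5; 5 > 3, exceeds bound 3  no

Constraints 1, 2, 5, 7 are violated.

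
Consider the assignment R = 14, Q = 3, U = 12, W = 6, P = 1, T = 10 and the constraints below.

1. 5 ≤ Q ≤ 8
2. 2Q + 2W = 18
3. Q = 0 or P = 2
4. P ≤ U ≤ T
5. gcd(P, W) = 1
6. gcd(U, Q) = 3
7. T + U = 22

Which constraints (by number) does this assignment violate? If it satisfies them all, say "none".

Constraints 1, 3, and 4 do not hold.

1. Q = 3 is outside [5, 8]  false
2. 2Q + 2W = 2(3) + 2(6) = 18  true
3. Q = 3 ≠ 0 and P = 1 ≠ 2; both disjuncts false  false
4. values 1, 12, 10; U = 12 is not ≤ T = 10  false
5. gcd(1, 6) = 1  true
6. gcd(12, 3) = 3  true
7. T + U = 10 + 12 = 22  true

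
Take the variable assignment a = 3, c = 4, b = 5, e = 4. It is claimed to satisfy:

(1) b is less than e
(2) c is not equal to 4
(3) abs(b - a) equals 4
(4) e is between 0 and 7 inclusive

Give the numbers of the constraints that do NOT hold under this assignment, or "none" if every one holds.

Constraints 1, 2, and 3 do not hold.

(1) b = 5, e = 4; 5 ≥ 4 (want <)  false
(2) c = 4, but 4 is required to differ  false
(3) abs(5 - 3) = 2, not 4  false
(4) e = 4 lies in [0, 7]  true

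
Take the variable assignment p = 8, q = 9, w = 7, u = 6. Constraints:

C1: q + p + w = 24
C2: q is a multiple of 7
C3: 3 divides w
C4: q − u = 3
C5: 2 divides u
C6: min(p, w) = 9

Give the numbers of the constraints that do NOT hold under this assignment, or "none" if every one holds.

C1: q + p + w = 9 + 8 + 7 = 24 — OK.
C2: 9 = 7×1 + 2, so 7 does not divide 9 — violated.
C3: 7 = 3×2 + 1, so 3 does not divide 7 — violated.
C4: q − u = 9 − 6 = 3 — OK.
C5: 6 / 2 = 3, so 2 divides 6 — OK.
C6: min(8, 7) = 7, not 9 — violated.

Constraints 2, 3, and 6 are violated.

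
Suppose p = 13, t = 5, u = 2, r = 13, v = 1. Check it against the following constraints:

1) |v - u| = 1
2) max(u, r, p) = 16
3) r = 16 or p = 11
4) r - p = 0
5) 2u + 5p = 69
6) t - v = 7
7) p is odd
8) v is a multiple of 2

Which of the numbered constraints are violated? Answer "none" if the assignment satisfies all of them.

1) |1 - 2| = 1 — holds.
2) max(2, 13, 13) = 13, not 16 — fails.
3) r = 13 ≠ 16 and p = 13 ≠ 11; both disjuncts false — fails.
4) r - p = 13 - 13 = 0 — holds.
5) 2u + 5p = 2(2) + 5(13) = 69 — holds.
6) t - v = 5 - 1 = 4, not 7 — fails.
7) p = 13 is odd — holds.
8) 1 = 2*0 + 1, so 2 does not divide 1 — fails.

No — constraints 2, 3, 6, and 8 are not satisfied.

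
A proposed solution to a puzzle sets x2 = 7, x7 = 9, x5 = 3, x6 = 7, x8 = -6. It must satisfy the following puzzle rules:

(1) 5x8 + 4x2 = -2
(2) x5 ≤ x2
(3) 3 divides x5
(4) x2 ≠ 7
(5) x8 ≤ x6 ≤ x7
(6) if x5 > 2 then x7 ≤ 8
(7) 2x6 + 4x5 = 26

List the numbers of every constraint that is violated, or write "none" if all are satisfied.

Violated: 4 and 6.

(1) 5x8 + 4x2 = 5(-6) + 4(7) = -2 — holds.
(2) x5 = 3, x2 = 7; 3 ≤ 7 — holds.
(3) 3 / 3 = 1, so 3 divides 3 — holds.
(4) x2 = 7, but 7 is required to differ — does not hold.
(5) values -6 ≤ 7 ≤ 9 — holds.
(6) x5 = 3 > 2, so we need x7 ≤ 8; but x7 = 9 > 8 — does not hold.
(7) 2x6 + 4x5 = 2(7) + 4(3) = 26 — holds.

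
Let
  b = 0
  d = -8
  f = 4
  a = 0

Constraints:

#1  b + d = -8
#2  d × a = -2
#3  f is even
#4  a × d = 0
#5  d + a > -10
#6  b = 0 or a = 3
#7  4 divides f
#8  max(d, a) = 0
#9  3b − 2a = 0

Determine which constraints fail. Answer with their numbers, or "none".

Constraint 2 is violated.

#1 b + d = 0 + (-8) = -8  holds
#2 d × a = -8 × 0 = 0, not -2  fails
#3 f = 4 is even  holds
#4 a × d = 0 × (-8) = 0  holds
#5 d + a = -8 + 0 = -8; -8 > -10  holds
#6 b = 0 = 0 (first disjunct)  holds
#7 4 / 4 = 1, so 4 divides 4  holds
#8 max(-8, 0) = 0  holds
#9 3b − 2a = 3(0) − 2(0) = 0  holds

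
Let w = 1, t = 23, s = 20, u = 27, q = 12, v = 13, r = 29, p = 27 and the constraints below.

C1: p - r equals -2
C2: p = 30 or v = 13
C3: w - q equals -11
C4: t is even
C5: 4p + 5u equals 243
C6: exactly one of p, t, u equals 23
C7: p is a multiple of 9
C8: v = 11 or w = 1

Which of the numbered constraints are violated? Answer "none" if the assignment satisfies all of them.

C1: p - r = 27 - 29 = -2  ✔
C2: p = 27 ≠ 30, but v = 13 = 13 (second disjunct)  ✔
C3: w - q = 1 - 12 = -11  ✔
C4: t = 23 is odd  ✘
C5: 4p + 5u = 4(27) + 5(27) = 243  ✔
C6: p=27, t=23, u=27; 1 of them equals 23  ✔
C7: 27 / 9 = 3, so 9 divides 27  ✔
C8: v = 13 ≠ 11, but w = 1 = 1 (second disjunct)  ✔

Violated: 4.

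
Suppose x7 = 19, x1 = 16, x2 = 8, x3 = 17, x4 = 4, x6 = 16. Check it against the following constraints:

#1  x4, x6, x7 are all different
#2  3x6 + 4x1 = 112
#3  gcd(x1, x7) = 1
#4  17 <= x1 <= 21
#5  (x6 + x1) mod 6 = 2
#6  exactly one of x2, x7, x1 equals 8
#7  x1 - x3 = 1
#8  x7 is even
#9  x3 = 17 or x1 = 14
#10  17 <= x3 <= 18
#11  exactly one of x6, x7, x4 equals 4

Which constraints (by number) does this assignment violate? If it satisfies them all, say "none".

Violated: 4, 7, and 8.

#1 values 4, 16, 19 are pairwise distinct  holds
#2 3x6 + 4x1 = 3(16) + 4(16) = 112  holds
#3 gcd(16, 19) = 1  holds
#4 x1 = 16 is outside [17, 21]  fails
#5 x6 + x1 = 32; 32 mod 6 = 2  holds
#6 x2=8, x7=19, x1=16; 1 of them equals 8  holds
#7 x1 - x3 = 16 - 17 = -1, not 1  fails
#8 x7 = 19 is odd  fails
#9 x3 = 17 = 17 (first disjunct)  holds
#10 x3 = 17 lies in [17, 18]  holds
#11 x6=16, x7=19, x4=4; 1 of them equals 4  holds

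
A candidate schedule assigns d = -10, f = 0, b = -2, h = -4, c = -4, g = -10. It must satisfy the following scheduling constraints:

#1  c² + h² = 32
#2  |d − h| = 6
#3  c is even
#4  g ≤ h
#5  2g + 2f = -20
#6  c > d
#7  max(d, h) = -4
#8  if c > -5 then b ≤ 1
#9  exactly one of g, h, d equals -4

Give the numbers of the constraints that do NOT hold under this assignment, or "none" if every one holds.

None — every constraint holds.

#1 c² + h² = (-4)² + (-4)² = 16 + 16 = 32  yes
#2 |-10 − (-4)| = 6  yes
#3 c = -4 is even  yes
#4 g = -10, h = -4; -10 ≤ -4  yes
#5 2g + 2f = 2(-10) + 2(0) = -20  yes
#6 c = -4, d = -10; -4 > -10  yes
#7 max(-10, -4) = -4  yes
#8 c = -4 > -5, so we need b ≤ 1; b = -2 ≤ 1  yes
#9 g=-10, h=-4, d=-10; 1 of them equals -4  yes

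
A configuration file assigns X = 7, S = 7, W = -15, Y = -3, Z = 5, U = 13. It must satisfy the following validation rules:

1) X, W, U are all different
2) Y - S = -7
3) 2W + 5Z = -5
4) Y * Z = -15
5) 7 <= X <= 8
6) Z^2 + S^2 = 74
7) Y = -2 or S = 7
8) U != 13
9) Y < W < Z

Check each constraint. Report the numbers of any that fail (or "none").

1) values 7, -15, 13 are pairwise distinct — OK.
2) Y - S = -3 - 7 = -10, not -7 — violated.
3) 2W + 5Z = 2(-15) + 5(5) = -5 — OK.
4) Y * Z = -3 * 5 = -15 — OK.
5) X = 7 lies in [7, 8] — OK.
6) Z^2 + S^2 = 5^2 + 7^2 = 25 + 49 = 74 — OK.
7) Y = -3 ≠ -2, but S = 7 = 7 (second disjunct) — OK.
8) U = 13, but 13 is required to differ — violated.
9) values -3, -15, 5; Y = -3 is not < W = -15 — violated.

Constraints 2, 8, and 9 do not hold.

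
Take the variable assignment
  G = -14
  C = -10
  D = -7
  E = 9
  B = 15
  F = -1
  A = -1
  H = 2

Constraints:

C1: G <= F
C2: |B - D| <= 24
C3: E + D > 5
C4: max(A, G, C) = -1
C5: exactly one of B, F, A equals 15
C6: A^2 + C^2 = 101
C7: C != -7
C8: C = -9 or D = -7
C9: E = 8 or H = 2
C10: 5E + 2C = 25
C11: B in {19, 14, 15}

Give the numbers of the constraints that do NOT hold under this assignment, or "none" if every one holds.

C1: G = -14, F = -1; -14 ≤ -1  true
C2: |15 - (-7)| = 22; 22 ≤ 24  true
C3: E + D = 9 + (-7) = 2; 2 ≤ 5, bound 5 not met  false
C4: max(-1, -14, -10) = -1  true
C5: B=15, F=-1, A=-1; 1 of them equals 15  true
C6: A^2 + C^2 = (-1)^2 + (-10)^2 = 1 + 100 = 101  true
C7: C = -10, and -10 ≠ -7  true
C8: C = -10 ≠ -9, but D = -7 = -7 (second disjunct)  true
C9: E = 9 ≠ 8, but H = 2 = 2 (second disjunct)  true
C10: 5E + 2C = 5(9) + 2(-10) = 25  true
C11: B = 15 is in {19, 14, 15}  true

The assignment fails constraint 3.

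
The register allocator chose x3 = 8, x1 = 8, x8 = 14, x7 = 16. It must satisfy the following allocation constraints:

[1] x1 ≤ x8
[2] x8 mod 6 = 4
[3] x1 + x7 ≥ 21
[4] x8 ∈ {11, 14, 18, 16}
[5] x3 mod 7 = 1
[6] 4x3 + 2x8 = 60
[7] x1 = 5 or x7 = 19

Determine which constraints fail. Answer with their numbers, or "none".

Violated: 2, 7.

[1] x1 = 8, x8 = 14; 8 ≤ 14 — OK.
[2] 14 mod 6 = 2, not 4 — violated.
[3] x1 + x7 = 8 + 16 = 24; 24 ≥ 21 — OK.
[4] x8 = 14 is in {11, 14, 18, 16} — OK.
[5] 8 mod 7 = 1 — OK.
[6] 4x3 + 2x8 = 4(8) + 2(14) = 60 — OK.
[7] x1 = 8 ≠ 5 and x7 = 16 ≠ 19; both disjuncts false — violated.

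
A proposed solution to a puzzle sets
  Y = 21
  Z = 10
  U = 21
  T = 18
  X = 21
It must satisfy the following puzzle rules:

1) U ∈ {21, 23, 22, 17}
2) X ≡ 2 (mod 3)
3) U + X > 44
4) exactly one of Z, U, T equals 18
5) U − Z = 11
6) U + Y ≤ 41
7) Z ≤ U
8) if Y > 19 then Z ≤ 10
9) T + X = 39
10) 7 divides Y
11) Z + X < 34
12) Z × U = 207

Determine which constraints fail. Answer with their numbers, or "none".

1) U = 21 is in {21, 23, 22, 17} — satisfied.
2) 21 mod 3 = 0, not 2 — violated.
3) U + X = 21 + 21 = 42; 42 ≤ 44, bound 44 not met — violated.
4) Z=10, U=21, T=18; 1 of them equals 18 — satisfied.
5) U − Z = 21 − 10 = 11 — satisfied.
6) U + Y = 21 + 21 = 42; 42 > 41, bound 41 not met — violated.
7) Z = 10, U = 21; 10 ≤ 21 — satisfied.
8) Y = 21 > 19, so we need Z ≤ 10; Z = 10 ≤ 10 — satisfied.
9) T + X = 18 + 21 = 39 — satisfied.
10) 21 / 7 = 3, so 7 divides 21 — satisfied.
11) Z + X = 10 + 21 = 31; 31 < 34 — satisfied.
12) Z × U = 10 × 21 = 210, not 207 — violated.

The assignment fails constraints 2, 3, 6, and 12.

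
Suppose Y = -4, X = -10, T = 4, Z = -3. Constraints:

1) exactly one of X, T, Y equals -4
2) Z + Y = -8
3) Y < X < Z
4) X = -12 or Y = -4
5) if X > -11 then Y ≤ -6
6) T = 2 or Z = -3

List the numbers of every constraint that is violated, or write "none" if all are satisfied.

1) X=-10, T=4, Y=-4; 1 of them equals -4  holds
2) Z + Y = -3 + (-4) = -7, not -8  fails
3) values -4, -10, -3; Y = -4 is not < X = -10  fails
4) X = -10 ≠ -12, but Y = -4 = -4 (second disjunct)  holds
5) X = -10 > -11, so we need Y ≤ -6; but Y = -4 > -6  fails
6) T = 4 ≠ 2, but Z = -3 = -3 (second disjunct)  holds

No — constraints 2, 3, and 5 are not satisfied.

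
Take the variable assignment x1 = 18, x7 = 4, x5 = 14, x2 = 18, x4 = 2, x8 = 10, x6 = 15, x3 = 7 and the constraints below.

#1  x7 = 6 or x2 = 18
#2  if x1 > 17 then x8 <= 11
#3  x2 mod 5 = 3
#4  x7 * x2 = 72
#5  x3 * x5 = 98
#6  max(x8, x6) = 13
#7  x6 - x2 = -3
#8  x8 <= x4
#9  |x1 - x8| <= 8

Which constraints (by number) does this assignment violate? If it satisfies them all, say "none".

#1 x7 = 4 ≠ 6, but x2 = 18 = 18 (second disjunct)  ✓
#2 x1 = 18 > 17, so we need x8 ≤ 11; x8 = 10 ≤ 11  ✓
#3 18 mod 5 = 3  ✓
#4 x7 * x2 = 4 * 18 = 72  ✓
#5 x3 * x5 = 7 * 14 = 98  ✓
#6 max(10, 15) = 15, not 13  ✗
#7 x6 - x2 = 15 - 18 = -3  ✓
#8 x8 = 10, x4 = 2; 10 > 2 (want ≤)  ✗
#9 |18 - 10| = 8; 8 ≤ 8  ✓

No — constraints 6, 8 are not satisfied.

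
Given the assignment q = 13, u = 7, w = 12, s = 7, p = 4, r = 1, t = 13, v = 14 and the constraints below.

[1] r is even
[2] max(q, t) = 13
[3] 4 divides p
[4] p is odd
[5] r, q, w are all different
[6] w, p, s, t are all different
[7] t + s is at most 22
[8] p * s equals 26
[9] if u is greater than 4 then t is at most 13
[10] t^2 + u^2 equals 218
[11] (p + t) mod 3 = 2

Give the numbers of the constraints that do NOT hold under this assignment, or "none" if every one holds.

The assignment fails constraints 1, 4, and 8.

[1] r = 1 is odd — violated.
[2] max(13, 13) = 13 — OK.
[3] 4 / 4 = 1, so 4 divides 4 — OK.
[4] p = 4 is even — violated.
[5] values 1, 13, 12 are pairwise distinct — OK.
[6] values 12, 4, 7, 13 are pairwise distinct — OK.
[7] t + s = 13 + 7 = 20; 20 ≤ 22 — OK.
[8] p * s = 4 * 7 = 28, not 26 — violated.
[9] u = 7 > 4, so we need t ≤ 13; t = 13 ≤ 13 — OK.
[10] t^2 + u^2 = 13^2 + 7^2 = 169 + 49 = 218 — OK.
[11] p + t = 17; 17 mod 3 = 2 — OK.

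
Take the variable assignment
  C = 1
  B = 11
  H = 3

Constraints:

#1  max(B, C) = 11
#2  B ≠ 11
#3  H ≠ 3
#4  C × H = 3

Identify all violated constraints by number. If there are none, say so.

Constraints 2 and 3 are violated.

#1 max(11, 1) = 11  ✓
#2 B = 11, but 11 is required to differ  ✗
#3 H = 3, but 3 is required to differ  ✗
#4 C × H = 1 × 3 = 3  ✓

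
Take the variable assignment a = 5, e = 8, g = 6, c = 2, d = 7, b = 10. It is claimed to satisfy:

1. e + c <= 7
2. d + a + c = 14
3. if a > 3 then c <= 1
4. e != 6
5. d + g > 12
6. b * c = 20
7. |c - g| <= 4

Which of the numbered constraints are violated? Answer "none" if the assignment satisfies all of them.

The assignment fails constraints 1 and 3.

1. e + c = 8 + 2 = 10; 10 > 7, bound 7 not met  ✘
2. d + a + c = 7 + 5 + 2 = 14  ✔
3. a = 5 > 3, so we need c ≤ 1; but c = 2 > 1  ✘
4. e = 8, and 8 ≠ 6  ✔
5. d + g = 7 + 6 = 13; 13 > 12  ✔
6. b * c = 10 * 2 = 20  ✔
7. |2 - 6| = 4; 4 ≤ 4  ✔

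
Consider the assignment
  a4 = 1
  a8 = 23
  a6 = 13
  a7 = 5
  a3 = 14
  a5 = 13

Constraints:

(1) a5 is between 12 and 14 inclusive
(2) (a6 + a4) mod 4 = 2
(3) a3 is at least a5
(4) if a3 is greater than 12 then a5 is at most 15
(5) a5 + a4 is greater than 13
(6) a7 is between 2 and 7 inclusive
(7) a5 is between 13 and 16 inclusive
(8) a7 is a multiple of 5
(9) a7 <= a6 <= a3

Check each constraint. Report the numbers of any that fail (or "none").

(1) a5 = 13 lies in [12, 14]  holds
(2) a6 + a4 = 14; 14 mod 4 = 2  holds
(3) a3 = 14, a5 = 13; 14 ≥ 13  holds
(4) a3 = 14 > 12, so we need a5 ≤ 15; a5 = 13 ≤ 15  holds
(5) a5 + a4 = 13 + 1 = 14; 14 > 13  holds
(6) a7 = 5 lies in [2, 7]  holds
(7) a5 = 13 lies in [13, 16]  holds
(8) 5 / 5 = 1, so 5 divides 5  holds
(9) values 5 <= 13 <= 14  holds

The assignment satisfies every constraint.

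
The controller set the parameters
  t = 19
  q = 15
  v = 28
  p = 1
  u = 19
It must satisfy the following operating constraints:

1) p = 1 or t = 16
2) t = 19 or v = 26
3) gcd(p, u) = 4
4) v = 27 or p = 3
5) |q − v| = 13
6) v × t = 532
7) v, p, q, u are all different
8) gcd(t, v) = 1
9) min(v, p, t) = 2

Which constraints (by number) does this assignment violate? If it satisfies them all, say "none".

1) p = 1 = 1 (first disjunct) — holds.
2) t = 19 = 19 (first disjunct) — holds.
3) gcd(1, 19) = 1, not 4 — fails.
4) v = 28 ≠ 27 and p = 1 ≠ 3; both disjuncts false — fails.
5) |15 − 28| = 13 — holds.
6) v × t = 28 × 19 = 532 — holds.
7) values 28, 1, 15, 19 are pairwise distinct — holds.
8) gcd(19, 28) = 1 — holds.
9) min(28, 1, 19) = 1, not 2 — fails.

Violated: 3, 4, and 9.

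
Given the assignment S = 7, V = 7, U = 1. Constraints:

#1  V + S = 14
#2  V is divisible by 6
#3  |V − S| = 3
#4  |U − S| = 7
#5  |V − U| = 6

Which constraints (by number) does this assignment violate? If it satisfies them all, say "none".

The assignment fails constraints 2, 3, 4.

#1 V + S = 7 + 7 = 14  holds
#2 7 = 6×1 + 1, so 6 does not divide 7  fails
#3 |7 − 7| = 0, not 3  fails
#4 |1 − 7| = 6, not 7  fails
#5 |7 − 1| = 6  holds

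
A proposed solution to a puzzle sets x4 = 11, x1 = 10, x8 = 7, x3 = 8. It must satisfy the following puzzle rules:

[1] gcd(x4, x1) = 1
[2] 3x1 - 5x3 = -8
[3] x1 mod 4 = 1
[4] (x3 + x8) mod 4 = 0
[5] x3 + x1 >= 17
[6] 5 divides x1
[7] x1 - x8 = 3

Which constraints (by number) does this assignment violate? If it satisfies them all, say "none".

Constraints 2, 3, and 4 do not hold.

[1] gcd(11, 10) = 1  yes
[2] 3x1 - 5x3 = 3(10) - 5(8) = -10, not -8  no
[3] 10 mod 4 = 2, not 1  no
[4] x3 + x8 = 15; 15 mod 4 = 3, not 0  no
[5] x3 + x1 = 8 + 10 = 18; 18 ≥ 17  yes
[6] 10 / 5 = 2, so 5 divides 10  yes
[7] x1 - x8 = 10 - 7 = 3  yes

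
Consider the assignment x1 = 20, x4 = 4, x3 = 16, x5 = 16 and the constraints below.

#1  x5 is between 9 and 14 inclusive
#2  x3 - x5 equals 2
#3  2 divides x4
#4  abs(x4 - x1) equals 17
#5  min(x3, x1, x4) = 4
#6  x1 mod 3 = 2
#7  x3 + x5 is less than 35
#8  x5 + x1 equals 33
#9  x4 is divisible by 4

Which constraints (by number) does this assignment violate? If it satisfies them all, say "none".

#1 x5 = 16 is outside [9, 14]  fails
#2 x3 - x5 = 16 - 16 = 0, not 2  fails
#3 4 / 2 = 2, so 2 divides 4  holds
#4 abs(4 - 20) = 16, not 17  fails
#5 min(16, 20, 4) = 4  holds
#6 20 mod 3 = 2  holds
#7 x3 + x5 = 16 + 16 = 32; 32 < 35  holds
#8 x5 + x1 = 16 + 20 = 36, not 33  fails
#9 4 / 4 = 1, so 4 divides 4  holds

Constraints 1, 2, 4, and 8 do not hold.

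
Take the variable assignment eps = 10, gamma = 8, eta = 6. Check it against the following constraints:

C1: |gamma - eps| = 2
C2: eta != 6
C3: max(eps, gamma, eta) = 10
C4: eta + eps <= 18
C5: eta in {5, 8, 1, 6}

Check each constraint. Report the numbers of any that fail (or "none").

No — constraint 2 is not satisfied.

C1: |8 - 10| = 2  ✔
C2: eta = 6, but 6 is required to differ  ✘
C3: max(10, 8, 6) = 10  ✔
C4: eta + eps = 6 + 10 = 16; 16 ≤ 18  ✔
C5: eta = 6 is in {5, 8, 1, 6}  ✔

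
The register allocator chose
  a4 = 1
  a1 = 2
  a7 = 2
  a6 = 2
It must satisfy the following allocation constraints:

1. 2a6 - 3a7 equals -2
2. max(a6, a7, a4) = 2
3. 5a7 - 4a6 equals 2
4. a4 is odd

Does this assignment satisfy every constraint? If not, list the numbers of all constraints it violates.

1. 2a6 - 3a7 = 2(2) - 3(2) = -2  true
2. max(2, 2, 1) = 2  true
3. 5a7 - 4a6 = 5(2) - 4(2) = 2  true
4. a4 = 1 is odd  true

All constraints are satisfied.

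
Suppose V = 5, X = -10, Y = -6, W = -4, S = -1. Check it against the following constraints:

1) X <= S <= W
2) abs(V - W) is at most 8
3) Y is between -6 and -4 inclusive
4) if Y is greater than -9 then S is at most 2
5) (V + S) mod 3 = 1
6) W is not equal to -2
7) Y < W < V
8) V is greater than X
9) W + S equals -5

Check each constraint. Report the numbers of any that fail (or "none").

1) values -10, -1, -4; S = -1 is not <= W = -4  FAIL
2) abs(5 - (-4)) = 9; 9 > 8, exceeds bound 8  FAIL
3) Y = -6 lies in [-6, -4]  OK
4) Y = -6 > -9, so we need S ≤ 2; S = -1 ≤ 2  OK
5) V + S = 4; 4 mod 3 = 1  OK
6) W = -4, and -4 ≠ -2  OK
7) values -6 < -4 < 5  OK
8) V = 5, X = -10; 5 > -10  OK
9) W + S = -4 + (-1) = -5  OK

The assignment fails constraints 1, 2.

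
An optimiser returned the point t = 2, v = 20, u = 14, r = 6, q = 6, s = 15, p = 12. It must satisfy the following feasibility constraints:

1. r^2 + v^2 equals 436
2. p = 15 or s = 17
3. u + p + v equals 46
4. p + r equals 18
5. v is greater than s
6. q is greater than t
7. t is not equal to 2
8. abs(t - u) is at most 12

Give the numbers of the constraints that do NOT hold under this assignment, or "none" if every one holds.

Constraints 2, 7 are violated.

1. r^2 + v^2 = 6^2 + 20^2 = 36 + 400 = 436  OK
2. p = 12 ≠ 15 and s = 15 ≠ 17; both disjuncts false  FAIL
3. u + p + v = 14 + 12 + 20 = 46  OK
4. p + r = 12 + 6 = 18  OK
5. v = 20, s = 15; 20 > 15  OK
6. q = 6, t = 2; 6 > 2  OK
7. t = 2, but 2 is required to differ  FAIL
8. abs(2 - 14) = 12; 12 ≤ 12  OK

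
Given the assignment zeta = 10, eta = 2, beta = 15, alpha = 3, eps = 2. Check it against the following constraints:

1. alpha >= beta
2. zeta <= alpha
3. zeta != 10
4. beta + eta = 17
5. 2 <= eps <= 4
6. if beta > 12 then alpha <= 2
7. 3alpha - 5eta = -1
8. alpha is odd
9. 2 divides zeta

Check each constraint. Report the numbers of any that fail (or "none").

The assignment fails constraints 1, 2, 3, 6.

1. alpha = 3, beta = 15; 3 < 15 (want ≥) — violated.
2. zeta = 10, alpha = 3; 10 > 3 (want ≤) — violated.
3. zeta = 10, but 10 is required to differ — violated.
4. beta + eta = 15 + 2 = 17 — satisfied.
5. eps = 2 lies in [2, 4] — satisfied.
6. beta = 15 > 12, so we need alpha ≤ 2; but alpha = 3 > 2 — violated.
7. 3alpha - 5eta = 3(3) - 5(2) = -1 — satisfied.
8. alpha = 3 is odd — satisfied.
9. 10 / 2 = 5, so 2 divides 10 — satisfied.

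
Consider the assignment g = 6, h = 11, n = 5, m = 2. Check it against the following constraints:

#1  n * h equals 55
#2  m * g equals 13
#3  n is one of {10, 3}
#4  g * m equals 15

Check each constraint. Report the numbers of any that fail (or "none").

No — constraints 2, 3, 4 are not satisfied.

#1 n * h = 5 * 11 = 55  OK
#2 m * g = 2 * 6 = 12, not 13  FAIL
#3 n = 5 is not in {10, 3}  FAIL
#4 g * m = 6 * 2 = 12, not 15  FAIL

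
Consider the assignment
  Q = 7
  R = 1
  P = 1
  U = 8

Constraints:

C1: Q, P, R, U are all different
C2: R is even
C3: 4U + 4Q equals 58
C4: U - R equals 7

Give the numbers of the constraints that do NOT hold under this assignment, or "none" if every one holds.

The assignment fails constraints 1, 2, 3.

C1: P = R = 1, not all different — violated.
C2: R = 1 is odd — violated.
C3: 4U + 4Q = 4(8) + 4(7) = 60, not 58 — violated.
C4: U - R = 8 - 1 = 7 — satisfied.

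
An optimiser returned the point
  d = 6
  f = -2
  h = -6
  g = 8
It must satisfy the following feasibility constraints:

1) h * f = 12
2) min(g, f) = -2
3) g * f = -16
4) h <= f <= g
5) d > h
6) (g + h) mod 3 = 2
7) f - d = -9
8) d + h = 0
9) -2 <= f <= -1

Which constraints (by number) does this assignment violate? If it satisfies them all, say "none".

Violated: 7.

1) h * f = -6 * (-2) = 12  ✔
2) min(8, -2) = -2  ✔
3) g * f = 8 * (-2) = -16  ✔
4) values -6 <= -2 <= 8  ✔
5) d = 6, h = -6; 6 > -6  ✔
6) g + h = 2; 2 mod 3 = 2  ✔
7) f - d = -2 - 6 = -8, not -9  ✘
8) d + h = 6 + (-6) = 0  ✔
9) f = -2 lies in [-2, -1]  ✔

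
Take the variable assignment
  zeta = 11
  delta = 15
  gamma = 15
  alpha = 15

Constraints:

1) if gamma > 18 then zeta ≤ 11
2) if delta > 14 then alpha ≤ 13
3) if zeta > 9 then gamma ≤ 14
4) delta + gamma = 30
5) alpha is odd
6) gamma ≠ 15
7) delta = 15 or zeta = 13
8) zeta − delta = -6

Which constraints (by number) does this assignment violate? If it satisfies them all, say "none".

1) gamma = 15, not > 18; antecedent false, conditional vacuously true — holds.
2) delta = 15 > 14, so we need alpha ≤ 13; but alpha = 15 > 13 — fails.
3) zeta = 11 > 9, so we need gamma ≤ 14; but gamma = 15 > 14 — fails.
4) delta + gamma = 15 + 15 = 30 — holds.
5) alpha = 15 is odd — holds.
6) gamma = 15, but 15 is required to differ — fails.
7) delta = 15 = 15 (first disjunct) — holds.
8) zeta − delta = 11 − 15 = -4, not -6 — fails.

The assignment fails constraints 2, 3, 6, and 8.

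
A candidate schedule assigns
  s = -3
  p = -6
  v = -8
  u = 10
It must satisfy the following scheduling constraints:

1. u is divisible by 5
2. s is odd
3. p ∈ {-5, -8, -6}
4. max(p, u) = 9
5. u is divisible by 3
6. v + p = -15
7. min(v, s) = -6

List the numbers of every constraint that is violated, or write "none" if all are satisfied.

1. 10 / 5 = 2, so 5 divides 10  yes
2. s = -3 is odd  yes
3. p = -6 is in {-5, -8, -6}  yes
4. max(-6, 10) = 10, not 9  no
5. 10 = 3×3 + 1, so 3 does not divide 10  no
6. v + p = -8 + (-6) = -14, not -15  no
7. min(-8, -3) = -8, not -6  no

Constraints 4, 5, 6, and 7 do not hold.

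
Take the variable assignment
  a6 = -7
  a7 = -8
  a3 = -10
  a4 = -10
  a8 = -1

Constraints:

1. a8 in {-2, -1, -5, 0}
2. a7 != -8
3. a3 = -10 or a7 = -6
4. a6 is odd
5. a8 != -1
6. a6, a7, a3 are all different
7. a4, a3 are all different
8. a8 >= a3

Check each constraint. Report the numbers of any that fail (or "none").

Violated: 2, 5, and 7.

1. a8 = -1 is in {-2, -1, -5, 0} — holds.
2. a7 = -8, but -8 is required to differ — fails.
3. a3 = -10 = -10 (first disjunct) — holds.
4. a6 = -7 is odd — holds.
5. a8 = -1, but -1 is required to differ — fails.
6. values -7, -8, -10 are pairwise distinct — holds.
7. a4 = a3 = -10, not all different — fails.
8. a8 = -1, a3 = -10; -1 ≥ -10 — holds.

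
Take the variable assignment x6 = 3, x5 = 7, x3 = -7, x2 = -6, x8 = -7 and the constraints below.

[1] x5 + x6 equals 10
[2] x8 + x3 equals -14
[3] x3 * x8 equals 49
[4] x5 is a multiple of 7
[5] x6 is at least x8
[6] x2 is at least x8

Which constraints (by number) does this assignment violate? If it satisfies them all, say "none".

[1] x5 + x6 = 7 + 3 = 10 — satisfied.
[2] x8 + x3 = -7 + (-7) = -14 — satisfied.
[3] x3 * x8 = -7 * (-7) = 49 — satisfied.
[4] 7 / 7 = 1, so 7 divides 7 — satisfied.
[5] x6 = 3, x8 = -7; 3 ≥ -7 — satisfied.
[6] x2 = -6, x8 = -7; -6 ≥ -7 — satisfied.

None — every constraint holds.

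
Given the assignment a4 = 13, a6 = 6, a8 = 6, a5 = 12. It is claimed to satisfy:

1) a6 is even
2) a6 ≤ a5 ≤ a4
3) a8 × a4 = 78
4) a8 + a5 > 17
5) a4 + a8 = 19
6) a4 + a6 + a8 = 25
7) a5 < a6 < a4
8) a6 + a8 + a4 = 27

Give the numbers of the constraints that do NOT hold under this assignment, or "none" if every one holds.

The assignment fails constraints 7 and 8.

1) a6 = 6 is even  true
2) values 6 ≤ 12 ≤ 13  true
3) a8 × a4 = 6 × 13 = 78  true
4) a8 + a5 = 6 + 12 = 18; 18 > 17  true
5) a4 + a8 = 13 + 6 = 19  true
6) a4 + a6 + a8 = 13 + 6 + 6 = 25  true
7) values 12, 6, 13; a5 = 12 is not < a6 = 6  false
8) a6 + a8 + a4 = 6 + 6 + 13 = 25, not 27  false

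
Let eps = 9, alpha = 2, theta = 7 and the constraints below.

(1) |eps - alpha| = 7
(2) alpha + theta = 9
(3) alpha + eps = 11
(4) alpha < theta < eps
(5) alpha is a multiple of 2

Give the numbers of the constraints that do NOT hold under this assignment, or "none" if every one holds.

No violations.

(1) |9 - 2| = 7 — holds.
(2) alpha + theta = 2 + 7 = 9 — holds.
(3) alpha + eps = 2 + 9 = 11 — holds.
(4) values 2 < 7 < 9 — holds.
(5) 2 / 2 = 1, so 2 divides 2 — holds.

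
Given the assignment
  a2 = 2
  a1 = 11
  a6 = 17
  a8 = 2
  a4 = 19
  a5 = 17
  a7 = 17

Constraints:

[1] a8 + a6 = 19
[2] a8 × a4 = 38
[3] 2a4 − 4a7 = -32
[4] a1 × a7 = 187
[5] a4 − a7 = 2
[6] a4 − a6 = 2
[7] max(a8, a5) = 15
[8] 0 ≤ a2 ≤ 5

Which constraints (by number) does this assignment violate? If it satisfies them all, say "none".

[1] a8 + a6 = 2 + 17 = 19  yes
[2] a8 × a4 = 2 × 19 = 38  yes
[3] 2a4 − 4a7 = 2(19) − 4(17) = -30, not -32  no
[4] a1 × a7 = 11 × 17 = 187  yes
[5] a4 − a7 = 19 − 17 = 2  yes
[6] a4 − a6 = 19 − 17 = 2  yes
[7] max(2, 17) = 17, not 15  no
[8] a2 = 2 lies in [0, 5]  yes

Constraints 3 and 7 do not hold.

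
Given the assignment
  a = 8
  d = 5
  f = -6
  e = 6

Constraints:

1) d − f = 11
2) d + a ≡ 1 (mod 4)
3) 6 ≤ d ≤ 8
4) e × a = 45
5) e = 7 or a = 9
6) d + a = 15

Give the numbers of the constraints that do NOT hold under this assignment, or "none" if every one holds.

No — constraints 3, 4, 5, 6 are not satisfied.

1) d − f = 5 − (-6) = 11 — satisfied.
2) d + a = 13; 13 mod 4 = 1 — satisfied.
3) d = 5 is outside [6, 8] — violated.
4) e × a = 6 × 8 = 48, not 45 — violated.
5) e = 6 ≠ 7 and a = 8 ≠ 9; both disjuncts false — violated.
6) d + a = 5 + 8 = 13, not 15 — violated.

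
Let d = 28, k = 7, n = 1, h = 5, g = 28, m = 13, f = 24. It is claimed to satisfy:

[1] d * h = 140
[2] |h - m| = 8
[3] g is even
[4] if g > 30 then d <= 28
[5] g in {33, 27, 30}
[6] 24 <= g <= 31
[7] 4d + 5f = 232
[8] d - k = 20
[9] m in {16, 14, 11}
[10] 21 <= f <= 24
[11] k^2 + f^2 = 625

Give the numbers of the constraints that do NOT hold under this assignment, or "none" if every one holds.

[1] d * h = 28 * 5 = 140  ✔
[2] |5 - 13| = 8  ✔
[3] g = 28 is even  ✔
[4] g = 28, not > 30; antecedent false, conditional vacuously true  ✔
[5] g = 28 is not in {33, 27, 30}  ✘
[6] g = 28 lies in [24, 31]  ✔
[7] 4d + 5f = 4(28) + 5(24) = 232  ✔
[8] d - k = 28 - 7 = 21, not 20  ✘
[9] m = 13 is not in {16, 14, 11}  ✘
[10] f = 24 lies in [21, 24]  ✔
[11] k^2 + f^2 = 7^2 + 24^2 = 49 + 576 = 625  ✔

Constraints 5, 8, 9 are violated.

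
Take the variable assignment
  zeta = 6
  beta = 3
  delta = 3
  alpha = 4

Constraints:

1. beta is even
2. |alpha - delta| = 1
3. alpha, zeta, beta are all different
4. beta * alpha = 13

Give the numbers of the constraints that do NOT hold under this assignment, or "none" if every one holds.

1. beta = 3 is odd — fails.
2. |4 - 3| = 1 — holds.
3. values 4, 6, 3 are pairwise distinct — holds.
4. beta * alpha = 3 * 4 = 12, not 13 — fails.

No — constraints 1, 4 are not satisfied.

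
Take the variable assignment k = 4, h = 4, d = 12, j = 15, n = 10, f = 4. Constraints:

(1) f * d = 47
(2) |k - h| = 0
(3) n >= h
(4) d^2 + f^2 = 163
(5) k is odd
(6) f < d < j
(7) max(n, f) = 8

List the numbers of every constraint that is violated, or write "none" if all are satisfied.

(1) f * d = 4 * 12 = 48, not 47  ✗
(2) |4 - 4| = 0  ✓
(3) n = 10, h = 4; 10 ≥ 4  ✓
(4) d^2 + f^2 = 12^2 + 4^2 = 144 + 16 = 160, not 163  ✗
(5) k = 4 is even  ✗
(6) values 4 < 12 < 15  ✓
(7) max(10, 4) = 10, not 8  ✗

Constraints 1, 4, 5, and 7 do not hold.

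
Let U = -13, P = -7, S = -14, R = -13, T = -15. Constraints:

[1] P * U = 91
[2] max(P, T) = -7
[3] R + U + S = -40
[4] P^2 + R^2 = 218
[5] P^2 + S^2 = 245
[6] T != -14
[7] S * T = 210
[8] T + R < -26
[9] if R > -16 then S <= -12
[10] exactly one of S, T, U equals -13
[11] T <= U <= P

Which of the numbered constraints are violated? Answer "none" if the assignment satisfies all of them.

No violations.

[1] P * U = -7 * (-13) = 91 — OK.
[2] max(-7, -15) = -7 — OK.
[3] R + U + S = -13 + (-13) + (-14) = -40 — OK.
[4] P^2 + R^2 = (-7)^2 + (-13)^2 = 49 + 169 = 218 — OK.
[5] P^2 + S^2 = (-7)^2 + (-14)^2 = 49 + 196 = 245 — OK.
[6] T = -15, and -15 ≠ -14 — OK.
[7] S * T = -14 * (-15) = 210 — OK.
[8] T + R = -15 + (-13) = -28; -28 < -26 — OK.
[9] R = -13 > -16, so we need S ≤ -12; S = -14 ≤ -12 — OK.
[10] S=-14, T=-15, U=-13; 1 of them equals -13 — OK.
[11] values -15 <= -13 <= -7 — OK.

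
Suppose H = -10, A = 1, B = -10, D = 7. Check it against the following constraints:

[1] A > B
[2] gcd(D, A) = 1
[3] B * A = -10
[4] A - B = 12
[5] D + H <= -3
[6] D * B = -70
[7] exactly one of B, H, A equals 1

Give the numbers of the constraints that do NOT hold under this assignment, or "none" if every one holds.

Constraint 4 is violated.

[1] A = 1, B = -10; 1 > -10  ✔
[2] gcd(7, 1) = 1  ✔
[3] B * A = -10 * 1 = -10  ✔
[4] A - B = 1 - (-10) = 11, not 12  ✘
[5] D + H = 7 + (-10) = -3; -3 ≤ -3  ✔
[6] D * B = 7 * (-10) = -70  ✔
[7] B=-10, H=-10, A=1; 1 of them equals 1  ✔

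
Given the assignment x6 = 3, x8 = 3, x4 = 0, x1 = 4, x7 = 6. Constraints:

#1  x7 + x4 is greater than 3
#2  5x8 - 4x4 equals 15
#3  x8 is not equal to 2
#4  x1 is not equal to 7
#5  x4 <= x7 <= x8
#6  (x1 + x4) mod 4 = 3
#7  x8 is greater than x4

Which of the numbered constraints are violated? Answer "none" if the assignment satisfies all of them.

Constraints 5, 6 are violated.

#1 x7 + x4 = 6 + 0 = 6; 6 > 3 — holds.
#2 5x8 - 4x4 = 5(3) - 4(0) = 15 — holds.
#3 x8 = 3, and 3 ≠ 2 — holds.
#4 x1 = 4, and 4 ≠ 7 — holds.
#5 values 0, 6, 3; x7 = 6 is not <= x8 = 3 — does not hold.
#6 x1 + x4 = 4; 4 mod 4 = 0, not 3 — does not hold.
#7 x8 = 3, x4 = 0; 3 > 0 — holds.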